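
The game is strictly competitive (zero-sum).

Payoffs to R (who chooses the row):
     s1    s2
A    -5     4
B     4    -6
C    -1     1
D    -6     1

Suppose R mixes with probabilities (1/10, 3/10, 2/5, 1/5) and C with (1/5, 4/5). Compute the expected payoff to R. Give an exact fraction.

-41/50

Against (1/5, 4/5), each row's expected payoff is A: 11/5; B: -4; C: 3/5; D: -2/5.
Taking the (1/10, 3/10, 2/5, 1/5)-weighted average: (1/10)·(11/5) + (3/10)·(-4) + (2/5)·(3/5) + (1/5)·(-2/5) = -41/50.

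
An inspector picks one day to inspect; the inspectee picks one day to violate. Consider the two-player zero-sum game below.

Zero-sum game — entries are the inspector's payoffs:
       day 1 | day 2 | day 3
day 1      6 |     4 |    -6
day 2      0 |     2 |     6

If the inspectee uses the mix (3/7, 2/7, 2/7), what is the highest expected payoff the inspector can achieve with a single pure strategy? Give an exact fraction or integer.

16/7

day 1: (6)·(3/7) + (4)·(2/7) + (-6)·(2/7) = 2.
day 2: (0)·(3/7) + (2)·(2/7) + (6)·(2/7) = 16/7.
The best pure response is day 2 with expected payoff 16/7.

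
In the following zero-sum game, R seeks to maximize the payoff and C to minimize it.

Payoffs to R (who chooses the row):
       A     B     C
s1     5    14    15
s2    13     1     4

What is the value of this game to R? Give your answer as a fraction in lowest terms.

Column C is strictly dominated by B for C (it gives R more in every row).
The remaining 2×2 game on (s1, s2) × (A, B) has no saddle point. Let R play s1 with probability p; indifference gives 5p + 13(1−p) = 14p + (1−p), so p = 4/7.
Similarly C's optimal q on A is 13/21, and the value is 5·(13/21) + (14)·(8/21) = 59/7.

59/7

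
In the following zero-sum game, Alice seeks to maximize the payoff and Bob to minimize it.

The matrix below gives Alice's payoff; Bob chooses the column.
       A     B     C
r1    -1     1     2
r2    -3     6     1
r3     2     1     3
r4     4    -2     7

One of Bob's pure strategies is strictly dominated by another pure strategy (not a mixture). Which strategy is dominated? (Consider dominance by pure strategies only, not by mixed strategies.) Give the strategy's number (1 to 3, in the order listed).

Bob prefers columns that give Alice less. Compare C with A: -1 < 2, -3 < 1, 2 < 3, 4 < 7.
So A strictly dominates C for Bob; C is strictly dominated.

3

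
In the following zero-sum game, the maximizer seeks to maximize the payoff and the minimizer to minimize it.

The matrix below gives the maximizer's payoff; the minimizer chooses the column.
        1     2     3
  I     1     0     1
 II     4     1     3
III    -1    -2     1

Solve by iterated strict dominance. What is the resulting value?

Row I is strictly dominated by row II (4>1, 1>0, 3>1); eliminate I.
Row III is strictly dominated by row II (4>-1, 1>-2, 3>1); eliminate III.
Column 1 is strictly dominated by 2 for the minimizer (1<4); eliminate 1.
Column 3 is strictly dominated by 2 for the minimizer (1<3); eliminate 3.
Only (II, 2) remains, with payoff 1.

1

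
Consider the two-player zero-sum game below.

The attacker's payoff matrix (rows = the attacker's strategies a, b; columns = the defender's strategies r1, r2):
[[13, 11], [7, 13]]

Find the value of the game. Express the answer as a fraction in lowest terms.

Row minima are 11 and 7, so the attacker's maximin is 11; column maxima are 13 and 13, so the defender's minimax is 13. These differ, so the equilibrium is in mixed strategies.
Let the attacker play a with probability p. The defender is indifferent when 13p + 7(1−p) = 11p + 13(1−p), giving p = 3/4.
Let the defender play r1 with probability q. The attacker is indifferent when 13q + 11(1−q) = 7q + 13(1−q), giving q = 1/4.
The value is 13·(1/4) + (11)·(3/4) = 23/2.

23/2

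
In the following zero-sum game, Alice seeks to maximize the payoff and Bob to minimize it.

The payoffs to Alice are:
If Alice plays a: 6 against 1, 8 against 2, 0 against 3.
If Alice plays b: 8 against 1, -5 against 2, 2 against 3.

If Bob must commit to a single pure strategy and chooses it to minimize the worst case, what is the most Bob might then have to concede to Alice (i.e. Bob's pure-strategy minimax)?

The worst case (largest entry) in each column is 1: 8, 2: 8, 3: 2.
The best (smallest) of these is 2.

2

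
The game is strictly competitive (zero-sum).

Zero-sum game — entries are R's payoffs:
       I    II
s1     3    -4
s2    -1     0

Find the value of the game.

Row minima are -4 and -1, so R's maximin is -1; column maxima are 3 and 0, so C's minimax is 0. These differ, so the equilibrium is in mixed strategies.
Let R play s1 with probability p. C is indifferent when 3p − (1−p) = −4p, giving p = 1/8.
Let C play I with probability q. R is indifferent when 3q − 4(1−q) = −q, giving q = 1/2.
The value is 3·(1/2) + (-4)·(1/2) = -1/2.

-1/2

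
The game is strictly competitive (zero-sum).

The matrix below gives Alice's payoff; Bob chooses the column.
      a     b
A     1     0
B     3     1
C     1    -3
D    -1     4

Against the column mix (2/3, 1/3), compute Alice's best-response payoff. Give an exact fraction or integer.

7/3

A: (1)·(2/3) + (0)·(1/3) = 2/3.
B: (3)·(2/3) + (1)·(1/3) = 7/3.
C: (1)·(2/3) + (-3)·(1/3) = -1/3.
D: (-1)·(2/3) + (4)·(1/3) = 2/3.
The best pure response is B with expected payoff 7/3.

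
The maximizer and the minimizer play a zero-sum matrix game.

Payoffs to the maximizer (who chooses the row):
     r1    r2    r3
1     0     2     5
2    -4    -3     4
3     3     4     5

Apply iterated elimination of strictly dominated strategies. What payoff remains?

Row 2 is strictly dominated by row 1 (0>-4, 2>-3, 5>4); eliminate 2.
Column r3 is strictly dominated by r1 for the minimizer (0<5, 3<5); eliminate r3.
Column r2 is strictly dominated by r1 for the minimizer (0<2, 3<4); eliminate r2.
Row 1 is strictly dominated by row 3 (3>0); eliminate 1.
Only (3, r1) remains, with payoff 3.

3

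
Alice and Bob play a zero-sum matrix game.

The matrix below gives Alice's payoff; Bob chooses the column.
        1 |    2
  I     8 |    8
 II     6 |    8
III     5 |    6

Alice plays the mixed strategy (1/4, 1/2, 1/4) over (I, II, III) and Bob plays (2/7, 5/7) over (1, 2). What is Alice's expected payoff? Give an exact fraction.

50/7

Against (2/7, 5/7), each row's expected payoff is I: 8; II: 52/7; III: 40/7.
Taking the (1/4, 1/2, 1/4)-weighted average: (1/4)·(8) + (1/2)·(52/7) + (1/4)·(40/7) = 50/7.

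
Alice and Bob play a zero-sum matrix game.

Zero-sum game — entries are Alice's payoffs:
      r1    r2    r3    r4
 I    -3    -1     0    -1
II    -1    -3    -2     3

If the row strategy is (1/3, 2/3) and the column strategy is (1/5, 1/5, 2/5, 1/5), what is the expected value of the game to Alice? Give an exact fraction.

-1

Against (1/5, 1/5, 2/5, 1/5), each row's expected payoff is I: -1; II: -1.
Taking the (1/3, 2/3)-weighted average: (1/3)·(-1) + (2/3)·(-1) = -1.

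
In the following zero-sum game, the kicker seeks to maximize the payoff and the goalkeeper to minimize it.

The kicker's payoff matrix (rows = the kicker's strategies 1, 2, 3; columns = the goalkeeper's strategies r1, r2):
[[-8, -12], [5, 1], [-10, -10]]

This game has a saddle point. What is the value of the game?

Row minima: -12, 1, -10 → the kicker's maximin is 1.
Column maxima: 5, 1 → the goalkeeper's minimax is 1.
They coincide at (2, r2), so the value is 1.

1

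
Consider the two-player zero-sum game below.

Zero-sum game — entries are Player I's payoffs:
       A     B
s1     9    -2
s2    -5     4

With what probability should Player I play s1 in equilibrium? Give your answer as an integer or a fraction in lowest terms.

Row minima are -2 and -5, so Player I's maximin is -2; column maxima are 9 and 4, so Player II's minimax is 4. These differ, so the equilibrium is in mixed strategies.
Let Player I play s1 with probability p. Player II is indifferent when 9p − 5(1−p) = −2p + 4(1−p), giving p = 9/20.

9/20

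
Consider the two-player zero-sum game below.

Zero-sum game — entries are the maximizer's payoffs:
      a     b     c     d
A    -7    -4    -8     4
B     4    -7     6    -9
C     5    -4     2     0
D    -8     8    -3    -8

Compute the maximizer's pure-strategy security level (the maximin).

-4

The worst-case payoff for each row is A: -8, B: -9, C: -4, D: -8.
The best of these is -4.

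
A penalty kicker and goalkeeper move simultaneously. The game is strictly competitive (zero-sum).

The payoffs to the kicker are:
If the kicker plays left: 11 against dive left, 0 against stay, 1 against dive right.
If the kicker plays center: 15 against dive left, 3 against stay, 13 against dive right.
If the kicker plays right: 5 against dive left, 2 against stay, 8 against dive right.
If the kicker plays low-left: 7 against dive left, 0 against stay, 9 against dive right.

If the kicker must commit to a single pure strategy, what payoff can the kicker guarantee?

The worst-case payoff for each row is left: 0, center: 3, right: 2, low-left: 0.
The best of these is 3.

3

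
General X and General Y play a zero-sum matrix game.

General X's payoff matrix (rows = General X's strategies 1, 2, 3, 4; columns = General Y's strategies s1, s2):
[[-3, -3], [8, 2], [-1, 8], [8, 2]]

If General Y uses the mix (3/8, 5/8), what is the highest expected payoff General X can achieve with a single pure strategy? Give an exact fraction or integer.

1: (-3)·(3/8) + (-3)·(5/8) = -3.
2: (8)·(3/8) + (2)·(5/8) = 17/4.
3: (-1)·(3/8) + (8)·(5/8) = 37/8.
4: (8)·(3/8) + (2)·(5/8) = 17/4.
The best pure response is 3 with expected payoff 37/8.

37/8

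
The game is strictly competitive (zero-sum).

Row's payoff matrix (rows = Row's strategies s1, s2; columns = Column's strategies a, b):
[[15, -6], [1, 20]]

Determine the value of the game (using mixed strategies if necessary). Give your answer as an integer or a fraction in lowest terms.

Row minima are -6 and 1, so Row's maximin is 1; column maxima are 15 and 20, so Column's minimax is 15. These differ, so the equilibrium is in mixed strategies.
Let Row play s1 with probability p. Column is indifferent when 15p + (1−p) = −6p + 20(1−p), giving p = 19/40.
Let Column play a with probability q. Row is indifferent when 15q − 6(1−q) = q + 20(1−q), giving q = 13/20.
The value is 15·(13/20) + (-6)·(7/20) = 153/20.

153/20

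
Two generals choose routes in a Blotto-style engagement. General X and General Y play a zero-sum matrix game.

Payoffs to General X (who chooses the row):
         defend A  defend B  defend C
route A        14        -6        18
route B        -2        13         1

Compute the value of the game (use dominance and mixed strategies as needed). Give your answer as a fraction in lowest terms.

Column defend C is strictly dominated by defend A for General Y (it gives General X more in every row).
The remaining 2×2 game on (route A, route B) × (defend A, defend B) has no saddle point. Let General X play route A with probability p; indifference gives 14p − 2(1−p) = −6p + 13(1−p), so p = 3/7.
Similarly General Y's optimal q on defend A is 19/35, and the value is 14·(19/35) + (-6)·(16/35) = 34/7.

34/7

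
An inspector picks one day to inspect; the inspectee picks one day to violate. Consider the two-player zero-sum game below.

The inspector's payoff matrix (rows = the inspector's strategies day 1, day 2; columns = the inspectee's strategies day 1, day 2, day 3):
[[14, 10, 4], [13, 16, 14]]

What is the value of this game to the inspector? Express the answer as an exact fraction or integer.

144/11

Column day 2 is strictly dominated by day 3 for the inspectee (it gives the inspector more in every row).
The remaining 2×2 game on (day 1, day 2) × (day 1, day 3) has no saddle point. Let the inspector play day 1 with probability p; indifference gives 14p + 13(1−p) = 4p + 14(1−p), so p = 1/11.
Similarly the inspectee's optimal q on day 1 is 10/11, and the value is 14·(10/11) + (4)·(1/11) = 144/11.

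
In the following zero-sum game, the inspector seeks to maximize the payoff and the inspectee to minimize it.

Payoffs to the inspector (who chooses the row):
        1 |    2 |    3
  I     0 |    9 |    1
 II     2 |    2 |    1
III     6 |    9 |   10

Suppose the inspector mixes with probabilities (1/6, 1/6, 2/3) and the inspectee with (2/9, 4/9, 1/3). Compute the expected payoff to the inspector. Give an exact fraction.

Against (2/9, 4/9, 1/3), each row's expected payoff is I: 13/3; II: 5/3; III: 26/3.
Taking the (1/6, 1/6, 2/3)-weighted average: (1/6)·(13/3) + (1/6)·(5/3) + (2/3)·(26/3) = 61/9.

61/9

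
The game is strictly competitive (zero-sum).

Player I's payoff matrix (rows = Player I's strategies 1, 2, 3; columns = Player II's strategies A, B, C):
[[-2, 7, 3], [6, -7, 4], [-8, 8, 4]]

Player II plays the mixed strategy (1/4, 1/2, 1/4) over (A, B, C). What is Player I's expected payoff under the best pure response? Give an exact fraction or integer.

15/4

1: (-2)·(1/4) + (7)·(1/2) + (3)·(1/4) = 15/4.
2: (6)·(1/4) + (-7)·(1/2) + (4)·(1/4) = -1.
3: (-8)·(1/4) + (8)·(1/2) + (4)·(1/4) = 3.
The best pure response is 1 with expected payoff 15/4.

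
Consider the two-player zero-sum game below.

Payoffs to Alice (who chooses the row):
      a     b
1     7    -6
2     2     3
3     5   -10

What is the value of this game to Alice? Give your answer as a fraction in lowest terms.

Row 3 is strictly dominated by row 1, so Alice never plays it.
The remaining 2×2 game on (1, 2) × (a, b) has no saddle point. Let Alice play 1 with probability p; indifference gives 7p + 2(1−p) = −6p + 3(1−p), so p = 1/14.
Similarly Bob's optimal q on a is 9/14, and the value is 7·(9/14) + (-6)·(5/14) = 33/14.

33/14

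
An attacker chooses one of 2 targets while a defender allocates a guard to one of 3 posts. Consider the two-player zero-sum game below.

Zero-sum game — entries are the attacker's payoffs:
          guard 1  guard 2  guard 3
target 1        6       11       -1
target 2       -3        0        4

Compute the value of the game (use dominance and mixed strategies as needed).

Column guard 2 is strictly dominated by guard 1 for the defender (it gives the attacker more in every row).
The remaining 2×2 game on (target 1, target 2) × (guard 1, guard 3) has no saddle point. Let the attacker play target 1 with probability p; indifference gives 6p − 3(1−p) = −p + 4(1−p), so p = 1/2.
Similarly the defender's optimal q on guard 1 is 5/14, and the value is 6·(5/14) + (-1)·(9/14) = 3/2.

3/2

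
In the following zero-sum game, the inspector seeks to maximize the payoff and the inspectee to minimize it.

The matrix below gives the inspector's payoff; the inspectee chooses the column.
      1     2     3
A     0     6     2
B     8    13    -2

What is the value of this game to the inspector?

Column 2 is strictly dominated by 1 for the inspectee (it gives the inspector more in every row).
The remaining 2×2 game on (A, B) × (1, 3) has no saddle point. Let the inspector play A with probability p; indifference gives 8(1−p) = 2p − 2(1−p), so p = 5/6.
Similarly the inspectee's optimal q on 1 is 1/3, and the value is 0·(1/3) + (2)·(2/3) = 4/3.

4/3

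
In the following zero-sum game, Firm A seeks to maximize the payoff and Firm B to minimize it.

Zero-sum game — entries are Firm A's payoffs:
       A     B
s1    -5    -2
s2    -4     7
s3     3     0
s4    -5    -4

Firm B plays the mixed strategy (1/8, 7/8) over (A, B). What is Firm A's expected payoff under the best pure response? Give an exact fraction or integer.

s1: (-5)·(1/8) + (-2)·(7/8) = -19/8.
s2: (-4)·(1/8) + (7)·(7/8) = 45/8.
s3: (3)·(1/8) + (0)·(7/8) = 3/8.
s4: (-5)·(1/8) + (-4)·(7/8) = -33/8.
The best pure response is s2 with expected payoff 45/8.

45/8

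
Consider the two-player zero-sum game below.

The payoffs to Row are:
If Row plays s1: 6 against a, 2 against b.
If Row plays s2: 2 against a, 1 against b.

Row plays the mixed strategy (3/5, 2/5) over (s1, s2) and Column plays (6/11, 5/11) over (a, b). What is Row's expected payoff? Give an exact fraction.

172/55

Against (6/11, 5/11), each row's expected payoff is s1: 46/11; s2: 17/11.
Taking the (3/5, 2/5)-weighted average: (3/5)·(46/11) + (2/5)·(17/11) = 172/55.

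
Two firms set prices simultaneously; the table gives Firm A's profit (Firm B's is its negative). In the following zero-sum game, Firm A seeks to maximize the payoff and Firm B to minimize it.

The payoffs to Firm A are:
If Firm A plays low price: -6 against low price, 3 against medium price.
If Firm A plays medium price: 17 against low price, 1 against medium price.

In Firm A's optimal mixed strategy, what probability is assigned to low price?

16/25

Row minima are -6 and 1, so Firm A's maximin is 1; column maxima are 17 and 3, so Firm B's minimax is 3. These differ, so the equilibrium is in mixed strategies.
Let Firm A play low price with probability p. Firm B is indifferent when −6p + 17(1−p) = 3p + (1−p), giving p = 16/25.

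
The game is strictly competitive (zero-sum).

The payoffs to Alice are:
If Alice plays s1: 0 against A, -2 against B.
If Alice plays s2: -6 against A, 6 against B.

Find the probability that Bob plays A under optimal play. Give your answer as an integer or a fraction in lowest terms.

Row minima are -2 and -6, so Alice's maximin is -2; column maxima are 0 and 6, so Bob's minimax is 0. These differ, so the equilibrium is in mixed strategies.
Let Bob play A with probability q. Alice is indifferent when −2(1−q) = −6q + 6(1−q), giving q = 4/7.

4/7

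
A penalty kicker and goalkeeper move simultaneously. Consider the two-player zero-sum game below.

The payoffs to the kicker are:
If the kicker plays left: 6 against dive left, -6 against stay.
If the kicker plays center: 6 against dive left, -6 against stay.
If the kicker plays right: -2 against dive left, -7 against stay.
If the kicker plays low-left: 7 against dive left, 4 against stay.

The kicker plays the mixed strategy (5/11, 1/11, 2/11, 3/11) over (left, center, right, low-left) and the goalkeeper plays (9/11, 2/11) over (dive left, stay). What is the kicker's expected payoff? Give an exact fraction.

401/121

Against (9/11, 2/11), each row's expected payoff is left: 42/11; center: 42/11; right: -32/11; low-left: 71/11.
Taking the (5/11, 1/11, 2/11, 3/11)-weighted average: (5/11)·(42/11) + (1/11)·(42/11) + (2/11)·(-32/11) + (3/11)·(71/11) = 401/121.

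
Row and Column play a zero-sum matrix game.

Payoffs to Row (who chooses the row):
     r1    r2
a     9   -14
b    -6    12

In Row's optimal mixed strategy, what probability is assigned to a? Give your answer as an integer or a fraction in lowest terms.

Row minima are -14 and -6, so Row's maximin is -6; column maxima are 9 and 12, so Column's minimax is 9. These differ, so the equilibrium is in mixed strategies.
Let Row play a with probability p. Column is indifferent when 9p − 6(1−p) = −14p + 12(1−p), giving p = 18/41.

18/41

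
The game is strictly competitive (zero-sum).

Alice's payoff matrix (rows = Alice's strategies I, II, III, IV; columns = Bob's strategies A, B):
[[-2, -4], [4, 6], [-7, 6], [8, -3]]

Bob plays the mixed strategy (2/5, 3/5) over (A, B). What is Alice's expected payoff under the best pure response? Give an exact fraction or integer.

I: (-2)·(2/5) + (-4)·(3/5) = -16/5.
II: (4)·(2/5) + (6)·(3/5) = 26/5.
III: (-7)·(2/5) + (6)·(3/5) = 4/5.
IV: (8)·(2/5) + (-3)·(3/5) = 7/5.
The best pure response is II with expected payoff 26/5.

26/5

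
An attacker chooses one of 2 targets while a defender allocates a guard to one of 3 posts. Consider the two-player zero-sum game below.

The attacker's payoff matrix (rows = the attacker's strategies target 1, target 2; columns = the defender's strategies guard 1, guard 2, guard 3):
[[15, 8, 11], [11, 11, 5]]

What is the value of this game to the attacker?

Column guard 1 is strictly dominated by guard 3 for the defender (it gives the attacker more in every row).
The remaining 2×2 game on (target 1, target 2) × (guard 2, guard 3) has no saddle point. Let the attacker play target 1 with probability p; indifference gives 8p + 11(1−p) = 11p + 5(1−p), so p = 2/3.
Similarly the defender's optimal q on guard 2 is 2/3, and the value is 8·(2/3) + (11)·(1/3) = 9.

9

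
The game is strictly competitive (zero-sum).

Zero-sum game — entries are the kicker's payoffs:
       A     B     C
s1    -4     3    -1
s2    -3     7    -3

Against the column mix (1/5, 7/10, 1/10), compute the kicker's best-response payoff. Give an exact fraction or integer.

s1: (-4)·(1/5) + (3)·(7/10) + (-1)·(1/10) = 6/5.
s2: (-3)·(1/5) + (7)·(7/10) + (-3)·(1/10) = 4.
The best pure response is s2 with expected payoff 4.

4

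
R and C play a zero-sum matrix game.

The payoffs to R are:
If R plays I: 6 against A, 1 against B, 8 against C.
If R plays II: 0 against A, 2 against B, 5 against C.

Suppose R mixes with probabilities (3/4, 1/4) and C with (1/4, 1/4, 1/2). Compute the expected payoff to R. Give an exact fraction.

81/16

Against (1/4, 1/4, 1/2), each row's expected payoff is I: 23/4; II: 3.
Taking the (3/4, 1/4)-weighted average: (3/4)·(23/4) + (1/4)·(3) = 81/16.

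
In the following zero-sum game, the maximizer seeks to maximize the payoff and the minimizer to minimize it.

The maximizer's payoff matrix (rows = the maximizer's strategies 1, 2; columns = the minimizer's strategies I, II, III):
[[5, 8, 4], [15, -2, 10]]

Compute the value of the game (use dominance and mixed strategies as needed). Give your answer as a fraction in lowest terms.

11/2

Column I is strictly dominated by III for the minimizer (it gives the maximizer more in every row).
The remaining 2×2 game on (1, 2) × (II, III) has no saddle point. Let the maximizer play 1 with probability p; indifference gives 8p − 2(1−p) = 4p + 10(1−p), so p = 3/4.
Similarly the minimizer's optimal q on II is 3/8, and the value is 8·(3/8) + (4)·(5/8) = 11/2.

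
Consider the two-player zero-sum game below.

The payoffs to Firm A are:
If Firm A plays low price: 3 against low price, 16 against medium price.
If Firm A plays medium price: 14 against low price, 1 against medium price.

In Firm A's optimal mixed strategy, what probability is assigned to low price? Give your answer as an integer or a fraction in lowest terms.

1/2

Row minima are 3 and 1, so Firm A's maximin is 3; column maxima are 14 and 16, so Firm B's minimax is 14. These differ, so the equilibrium is in mixed strategies.
Let Firm A play low price with probability p. Firm B is indifferent when 3p + 14(1−p) = 16p + (1−p), giving p = 1/2.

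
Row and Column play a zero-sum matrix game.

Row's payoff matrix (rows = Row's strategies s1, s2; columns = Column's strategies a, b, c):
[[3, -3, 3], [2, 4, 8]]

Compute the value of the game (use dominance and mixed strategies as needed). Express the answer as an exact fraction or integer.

9/4

Column c is strictly dominated by b for Column (it gives Row more in every row).
The remaining 2×2 game on (s1, s2) × (a, b) has no saddle point. Let Row play s1 with probability p; indifference gives 3p + 2(1−p) = −3p + 4(1−p), so p = 1/4.
Similarly Column's optimal q on a is 7/8, and the value is 3·(7/8) + (-3)·(1/8) = 9/4.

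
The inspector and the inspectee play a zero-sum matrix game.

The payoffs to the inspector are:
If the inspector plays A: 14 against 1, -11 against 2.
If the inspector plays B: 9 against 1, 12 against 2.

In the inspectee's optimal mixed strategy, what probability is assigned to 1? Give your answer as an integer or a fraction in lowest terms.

Row minima are -11 and 9, so the inspector's maximin is 9; column maxima are 14 and 12, so the inspectee's minimax is 12. These differ, so the equilibrium is in mixed strategies.
Let the inspectee play 1 with probability q. The inspector is indifferent when 14q − 11(1−q) = 9q + 12(1−q), giving q = 23/28.

23/28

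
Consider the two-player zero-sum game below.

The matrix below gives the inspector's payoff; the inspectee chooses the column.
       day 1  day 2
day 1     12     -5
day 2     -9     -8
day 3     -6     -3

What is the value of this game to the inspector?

-33/10

Row day 2 is strictly dominated by row day 3, so the inspector never plays it.
The remaining 2×2 game on (day 1, day 3) × (day 1, day 2) has no saddle point. Let the inspector play day 1 with probability p; indifference gives 12p − 6(1−p) = −5p − 3(1−p), so p = 3/20.
Similarly the inspectee's optimal q on day 1 is 1/10, and the value is 12·(1/10) + (-5)·(9/10) = -33/10.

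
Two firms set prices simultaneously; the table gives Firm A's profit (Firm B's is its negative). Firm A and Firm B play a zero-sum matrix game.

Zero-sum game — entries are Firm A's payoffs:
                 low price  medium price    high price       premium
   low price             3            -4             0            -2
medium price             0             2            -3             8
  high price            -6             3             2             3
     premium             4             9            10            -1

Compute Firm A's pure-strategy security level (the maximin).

-1

The worst-case payoff for each row is low price: -4, medium price: -3, high price: -6, premium: -1.
The best of these is -1.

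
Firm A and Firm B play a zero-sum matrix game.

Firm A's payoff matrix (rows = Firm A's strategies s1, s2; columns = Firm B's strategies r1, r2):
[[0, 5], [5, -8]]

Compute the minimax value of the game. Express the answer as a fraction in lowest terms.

25/18

Row minima are 0 and -8, so Firm A's maximin is 0; column maxima are 5 and 5, so Firm B's minimax is 5. These differ, so the equilibrium is in mixed strategies.
Let Firm A play s1 with probability p. Firm B is indifferent when 5(1−p) = 5p − 8(1−p), giving p = 13/18.
Let Firm B play r1 with probability q. Firm A is indifferent when 5(1−q) = 5q − 8(1−q), giving q = 13/18.
The value is 0·(13/18) + (5)·(5/18) = 25/18.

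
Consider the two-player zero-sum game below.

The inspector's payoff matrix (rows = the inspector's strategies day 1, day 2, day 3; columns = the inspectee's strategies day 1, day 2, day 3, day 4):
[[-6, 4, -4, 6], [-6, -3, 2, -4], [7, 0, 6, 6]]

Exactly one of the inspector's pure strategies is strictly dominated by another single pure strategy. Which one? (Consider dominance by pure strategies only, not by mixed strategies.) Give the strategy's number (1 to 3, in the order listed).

Compare day 2 with day 3: 7 > -6, 0 > -3, 6 > 2, 6 > -4.
So day 3 strictly dominates day 2 for the inspector; day 2 is strictly dominated.

2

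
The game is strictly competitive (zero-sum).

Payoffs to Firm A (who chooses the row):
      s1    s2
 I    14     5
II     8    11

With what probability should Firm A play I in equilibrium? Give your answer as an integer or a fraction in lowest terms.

Row minima are 5 and 8, so Firm A's maximin is 8; column maxima are 14 and 11, so Firm B's minimax is 11. These differ, so the equilibrium is in mixed strategies.
Let Firm A play I with probability p. Firm B is indifferent when 14p + 8(1−p) = 5p + 11(1−p), giving p = 1/4.

1/4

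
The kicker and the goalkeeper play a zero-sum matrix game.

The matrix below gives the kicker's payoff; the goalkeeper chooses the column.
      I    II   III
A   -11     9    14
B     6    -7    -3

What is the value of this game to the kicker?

-23/33

Column III is strictly dominated by II for the goalkeeper (it gives the kicker more in every row).
The remaining 2×2 game on (A, B) × (I, II) has no saddle point. Let the kicker play A with probability p; indifference gives −11p + 6(1−p) = 9p − 7(1−p), so p = 13/33.
Similarly the goalkeeper's optimal q on I is 16/33, and the value is -11·(16/33) + (9)·(17/33) = -23/33.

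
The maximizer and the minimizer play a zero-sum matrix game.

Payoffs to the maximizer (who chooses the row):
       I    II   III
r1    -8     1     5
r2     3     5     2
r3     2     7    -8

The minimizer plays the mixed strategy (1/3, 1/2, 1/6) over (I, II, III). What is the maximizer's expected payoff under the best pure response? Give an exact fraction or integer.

r1: (-8)·(1/3) + (1)·(1/2) + (5)·(1/6) = -4/3.
r2: (3)·(1/3) + (5)·(1/2) + (2)·(1/6) = 23/6.
r3: (2)·(1/3) + (7)·(1/2) + (-8)·(1/6) = 17/6.
The best pure response is r2 with expected payoff 23/6.

23/6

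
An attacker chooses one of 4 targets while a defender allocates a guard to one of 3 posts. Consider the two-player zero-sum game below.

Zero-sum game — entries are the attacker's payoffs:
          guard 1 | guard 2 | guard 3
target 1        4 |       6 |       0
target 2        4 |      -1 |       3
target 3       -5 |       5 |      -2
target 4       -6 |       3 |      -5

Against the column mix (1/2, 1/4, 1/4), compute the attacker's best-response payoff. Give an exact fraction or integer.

target 1: (4)·(1/2) + (6)·(1/4) + (0)·(1/4) = 7/2.
target 2: (4)·(1/2) + (-1)·(1/4) + (3)·(1/4) = 5/2.
target 3: (-5)·(1/2) + (5)·(1/4) + (-2)·(1/4) = -7/4.
target 4: (-6)·(1/2) + (3)·(1/4) + (-5)·(1/4) = -7/2.
The best pure response is target 1 with expected payoff 7/2.

7/2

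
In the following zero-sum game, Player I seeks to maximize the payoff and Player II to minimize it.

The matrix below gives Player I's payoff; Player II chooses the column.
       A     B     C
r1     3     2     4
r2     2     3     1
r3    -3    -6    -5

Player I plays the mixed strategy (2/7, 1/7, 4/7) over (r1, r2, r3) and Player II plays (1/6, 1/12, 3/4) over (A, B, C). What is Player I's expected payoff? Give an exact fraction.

-31/21

Against (1/6, 1/12, 3/4), each row's expected payoff is r1: 11/3; r2: 4/3; r3: -19/4.
Taking the (2/7, 1/7, 4/7)-weighted average: (2/7)·(11/3) + (1/7)·(4/3) + (4/7)·(-19/4) = -31/21.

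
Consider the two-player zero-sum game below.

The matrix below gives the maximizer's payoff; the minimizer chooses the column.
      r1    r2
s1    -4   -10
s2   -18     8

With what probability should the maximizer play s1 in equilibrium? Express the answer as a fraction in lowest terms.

13/16

Row minima are -10 and -18, so the maximizer's maximin is -10; column maxima are -4 and 8, so the minimizer's minimax is -4. These differ, so the equilibrium is in mixed strategies.
Let the maximizer play s1 with probability p. The minimizer is indifferent when −4p − 18(1−p) = −10p + 8(1−p), giving p = 13/16.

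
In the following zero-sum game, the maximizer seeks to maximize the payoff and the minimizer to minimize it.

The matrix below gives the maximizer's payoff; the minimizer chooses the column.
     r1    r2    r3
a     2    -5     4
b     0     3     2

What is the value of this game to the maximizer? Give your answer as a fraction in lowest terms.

3/5

Column r3 is strictly dominated by r1 for the minimizer (it gives the maximizer more in every row).
The remaining 2×2 game on (a, b) × (r1, r2) has no saddle point. Let the maximizer play a with probability p; indifference gives 2p = −5p + 3(1−p), so p = 3/10.
Similarly the minimizer's optimal q on r1 is 4/5, and the value is 2·(4/5) + (-5)·(1/5) = 3/5.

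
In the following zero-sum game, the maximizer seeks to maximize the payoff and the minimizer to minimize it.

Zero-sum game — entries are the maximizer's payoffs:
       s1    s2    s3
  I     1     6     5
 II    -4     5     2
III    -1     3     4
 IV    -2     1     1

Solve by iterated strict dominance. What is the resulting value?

Row II is strictly dominated by row I (1>-4, 6>5, 5>2); eliminate II.
Row IV is strictly dominated by row I (1>-2, 6>1, 5>1); eliminate IV.
Row III is strictly dominated by row I (1>-1, 6>3, 5>4); eliminate III.
Column s2 is strictly dominated by s1 for the minimizer (1<6); eliminate s2.
Column s3 is strictly dominated by s1 for the minimizer (1<5); eliminate s3.
Only (I, s1) remains, with payoff 1.

1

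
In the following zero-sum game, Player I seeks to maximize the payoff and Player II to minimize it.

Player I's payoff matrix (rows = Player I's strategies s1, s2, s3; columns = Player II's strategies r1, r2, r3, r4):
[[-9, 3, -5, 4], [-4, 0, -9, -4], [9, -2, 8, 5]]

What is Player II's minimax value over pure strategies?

3

The worst case (largest entry) in each column is r1: 9, r2: 3, r3: 8, r4: 5.
The best (smallest) of these is 3.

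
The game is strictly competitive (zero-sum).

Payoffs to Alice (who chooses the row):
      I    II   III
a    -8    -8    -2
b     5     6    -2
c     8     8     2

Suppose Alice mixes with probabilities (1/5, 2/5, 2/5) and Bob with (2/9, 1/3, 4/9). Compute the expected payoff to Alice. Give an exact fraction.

88/45

Against (2/9, 1/3, 4/9), each row's expected payoff is a: -16/3; b: 20/9; c: 16/3.
Taking the (1/5, 2/5, 2/5)-weighted average: (1/5)·(-16/3) + (2/5)·(20/9) + (2/5)·(16/3) = 88/45.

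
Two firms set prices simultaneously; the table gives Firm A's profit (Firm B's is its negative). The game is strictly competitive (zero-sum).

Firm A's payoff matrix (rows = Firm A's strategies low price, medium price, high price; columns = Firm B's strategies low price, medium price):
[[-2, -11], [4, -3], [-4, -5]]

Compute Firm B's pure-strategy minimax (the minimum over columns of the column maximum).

-3

The worst case (largest entry) in each column is low price: 4, medium price: -3.
The best (smallest) of these is -3.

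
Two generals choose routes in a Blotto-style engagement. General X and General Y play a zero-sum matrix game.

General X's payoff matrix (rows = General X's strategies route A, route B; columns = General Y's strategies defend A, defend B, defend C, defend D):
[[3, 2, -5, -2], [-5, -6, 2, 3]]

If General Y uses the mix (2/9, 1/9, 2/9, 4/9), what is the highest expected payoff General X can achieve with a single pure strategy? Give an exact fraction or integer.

0

route A: (3)·(2/9) + (2)·(1/9) + (-5)·(2/9) + (-2)·(4/9) = -10/9.
route B: (-5)·(2/9) + (-6)·(1/9) + (2)·(2/9) + (3)·(4/9) = 0.
The best pure response is route B with expected payoff 0.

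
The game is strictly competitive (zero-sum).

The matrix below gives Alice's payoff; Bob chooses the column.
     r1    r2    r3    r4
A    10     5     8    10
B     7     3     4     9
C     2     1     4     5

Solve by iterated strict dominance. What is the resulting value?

Row B is strictly dominated by row A (10>7, 5>3, 8>4, 10>9); eliminate B.
Column r4 is strictly dominated by r2 for Bob (5<10, 1<5); eliminate r4.
Column r1 is strictly dominated by r2 for Bob (5<10, 1<2); eliminate r1.
Row C is strictly dominated by row A (5>1, 8>4); eliminate C.
Column r3 is strictly dominated by r2 for Bob (5<8); eliminate r3.
Only (A, r2) remains, with payoff 5.

5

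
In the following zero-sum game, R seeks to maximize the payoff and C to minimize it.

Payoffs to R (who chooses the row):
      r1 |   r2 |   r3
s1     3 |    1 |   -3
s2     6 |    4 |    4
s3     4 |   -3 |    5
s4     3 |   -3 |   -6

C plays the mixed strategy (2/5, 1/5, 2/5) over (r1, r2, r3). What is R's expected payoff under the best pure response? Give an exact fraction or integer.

s1: (3)·(2/5) + (1)·(1/5) + (-3)·(2/5) = 1/5.
s2: (6)·(2/5) + (4)·(1/5) + (4)·(2/5) = 24/5.
s3: (4)·(2/5) + (-3)·(1/5) + (5)·(2/5) = 3.
s4: (3)·(2/5) + (-3)·(1/5) + (-6)·(2/5) = -9/5.
The best pure response is s2 with expected payoff 24/5.

24/5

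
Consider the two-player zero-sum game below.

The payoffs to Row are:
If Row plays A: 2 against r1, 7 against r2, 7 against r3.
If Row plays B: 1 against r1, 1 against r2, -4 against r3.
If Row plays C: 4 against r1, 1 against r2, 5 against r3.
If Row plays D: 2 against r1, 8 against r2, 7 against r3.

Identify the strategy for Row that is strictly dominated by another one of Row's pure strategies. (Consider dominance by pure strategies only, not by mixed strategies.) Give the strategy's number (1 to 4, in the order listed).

Compare B with A: 2 > 1, 7 > 1, 7 > -4.
So A strictly dominates B for Row; B is strictly dominated.

2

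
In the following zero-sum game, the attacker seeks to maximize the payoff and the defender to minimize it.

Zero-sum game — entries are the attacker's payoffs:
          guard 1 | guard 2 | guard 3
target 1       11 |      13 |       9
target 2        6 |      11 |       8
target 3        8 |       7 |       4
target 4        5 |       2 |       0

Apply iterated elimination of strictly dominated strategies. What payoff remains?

Column guard 2 is strictly dominated by guard 3 for the defender (9<13, 8<11, 4<7, 0<2); eliminate guard 2.
Row target 4 is strictly dominated by row target 1 (11>5, 9>0); eliminate target 4.
Row target 3 is strictly dominated by row target 1 (11>8, 9>4); eliminate target 3.
Row target 2 is strictly dominated by row target 1 (11>6, 9>8); eliminate target 2.
Column guard 1 is strictly dominated by guard 3 for the defender (9<11); eliminate guard 1.
Only (target 1, guard 3) remains, with payoff 9.

9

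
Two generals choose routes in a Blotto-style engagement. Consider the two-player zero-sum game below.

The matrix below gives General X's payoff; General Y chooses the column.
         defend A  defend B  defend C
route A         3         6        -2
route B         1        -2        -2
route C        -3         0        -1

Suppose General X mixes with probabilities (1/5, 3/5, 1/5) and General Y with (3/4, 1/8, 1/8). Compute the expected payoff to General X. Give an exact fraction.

9/40

Against (3/4, 1/8, 1/8), each row's expected payoff is route A: 11/4; route B: 1/4; route C: -19/8.
Taking the (1/5, 3/5, 1/5)-weighted average: (1/5)·(11/4) + (3/5)·(1/4) + (1/5)·(-19/8) = 9/40.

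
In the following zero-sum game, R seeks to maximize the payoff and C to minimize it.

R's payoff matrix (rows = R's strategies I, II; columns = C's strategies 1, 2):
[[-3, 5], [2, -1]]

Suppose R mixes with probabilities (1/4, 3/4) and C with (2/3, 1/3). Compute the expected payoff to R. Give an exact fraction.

2/3

Against (2/3, 1/3), each row's expected payoff is I: -1/3; II: 1.
Taking the (1/4, 3/4)-weighted average: (1/4)·(-1/3) + (3/4)·(1) = 2/3.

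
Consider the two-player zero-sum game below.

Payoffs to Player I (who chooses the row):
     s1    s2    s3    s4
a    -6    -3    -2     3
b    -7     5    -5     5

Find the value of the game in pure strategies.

Row minima: -6, -7 → Player I's maximin is -6.
Column maxima: -6, 5, -2, 5 → Player II's minimax is -6.
They coincide at (a, s1), so the value is -6.

-6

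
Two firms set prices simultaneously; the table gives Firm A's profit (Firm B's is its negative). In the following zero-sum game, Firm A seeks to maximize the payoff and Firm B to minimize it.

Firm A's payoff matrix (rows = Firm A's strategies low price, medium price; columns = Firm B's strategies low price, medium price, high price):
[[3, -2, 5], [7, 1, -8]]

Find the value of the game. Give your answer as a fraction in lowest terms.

Column low price is strictly dominated by medium price for Firm B (it gives Firm A more in every row).
The remaining 2×2 game on (low price, medium price) × (medium price, high price) has no saddle point. Let Firm A play low price with probability p; indifference gives −2p + (1−p) = 5p − 8(1−p), so p = 9/16.
Similarly Firm B's optimal q on medium price is 13/16, and the value is -2·(13/16) + (5)·(3/16) = -11/16.

-11/16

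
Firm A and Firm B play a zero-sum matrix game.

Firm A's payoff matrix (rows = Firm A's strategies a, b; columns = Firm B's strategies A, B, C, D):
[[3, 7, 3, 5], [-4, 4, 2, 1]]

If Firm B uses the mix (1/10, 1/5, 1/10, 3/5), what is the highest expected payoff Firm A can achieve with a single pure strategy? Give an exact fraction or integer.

a: (3)·(1/10) + (7)·(1/5) + (3)·(1/10) + (5)·(3/5) = 5.
b: (-4)·(1/10) + (4)·(1/5) + (2)·(1/10) + (1)·(3/5) = 6/5.
The best pure response is a with expected payoff 5.

5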